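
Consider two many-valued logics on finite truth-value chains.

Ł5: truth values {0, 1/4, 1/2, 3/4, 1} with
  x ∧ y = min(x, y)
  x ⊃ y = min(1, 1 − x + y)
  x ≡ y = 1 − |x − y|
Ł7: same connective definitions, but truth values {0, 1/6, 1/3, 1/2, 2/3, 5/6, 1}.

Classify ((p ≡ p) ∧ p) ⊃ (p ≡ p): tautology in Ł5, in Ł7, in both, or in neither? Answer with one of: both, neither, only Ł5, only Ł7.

both

In Ł5: every assignment gives 1 — tautology.
In Ł7: every assignment gives 1 — tautology.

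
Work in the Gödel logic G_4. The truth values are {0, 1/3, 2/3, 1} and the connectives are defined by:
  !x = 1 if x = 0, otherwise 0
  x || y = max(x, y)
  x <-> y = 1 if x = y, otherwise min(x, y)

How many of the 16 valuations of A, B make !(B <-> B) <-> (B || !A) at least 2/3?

A = 0, B = 0 ↦ 0  <
A = 0, B = 1/3 ↦ 0  <
A = 0, B = 2/3 ↦ 0  <
A = 0, B = 1 ↦ 0  <
A = 1/3, B = 0 ↦ 1  ≥
A = 1/3, B = 1/3 ↦ 0  <
A = 1/3, B = 2/3 ↦ 0  <
A = 1/3, B = 1 ↦ 0  <
A = 2/3, B = 0 ↦ 1  ≥
A = 2/3, B = 1/3 ↦ 0  <
A = 2/3, B = 2/3 ↦ 0  <
A = 2/3, B = 1 ↦ 0  <
A = 1, B = 0 ↦ 1  ≥
A = 1, B = 1/3 ↦ 0  <
A = 1, B = 2/3 ↦ 0  <
A = 1, B = 1 ↦ 0  <
So 3 of the 16 assignments meet the threshold.

3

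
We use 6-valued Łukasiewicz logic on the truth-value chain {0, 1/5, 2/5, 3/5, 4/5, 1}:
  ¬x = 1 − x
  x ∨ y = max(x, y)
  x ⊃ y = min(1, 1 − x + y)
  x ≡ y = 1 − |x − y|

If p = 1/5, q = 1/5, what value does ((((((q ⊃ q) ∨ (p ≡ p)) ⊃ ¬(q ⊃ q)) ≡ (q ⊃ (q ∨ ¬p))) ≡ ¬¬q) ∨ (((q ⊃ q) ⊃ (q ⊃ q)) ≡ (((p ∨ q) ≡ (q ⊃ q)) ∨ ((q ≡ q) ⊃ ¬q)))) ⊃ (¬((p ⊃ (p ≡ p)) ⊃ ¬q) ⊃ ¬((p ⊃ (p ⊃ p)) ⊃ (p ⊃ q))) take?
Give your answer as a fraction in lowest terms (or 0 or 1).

1

q ⊃ q = 1/5 ⊃ 1/5 = 1
p ≡ p = 1/5 ≡ 1/5 = 1
(q ⊃ q) ∨ (p ≡ p) = 1 ∨ 1 = 1
q ⊃ q = 1/5 ⊃ 1/5 = 1
¬(q ⊃ q) = ¬1 = 0
((q ⊃ q) ∨ (p ≡ p)) ⊃ ¬(q ⊃ q) = 1 ⊃ 0 = 0
¬p = ¬1/5 = 4/5
q ∨ ¬p = 1/5 ∨ 4/5 = 4/5
q ⊃ (q ∨ ¬p) = 1/5 ⊃ 4/5 = 1
(((q ⊃ q) ∨ (p ≡ p)) ⊃ ¬(q ⊃ q)) ≡ (q ⊃ (q ∨ ¬p)) = 0 ≡ 1 = 0
¬q = ¬1/5 = 4/5
¬¬q = ¬4/5 = 1/5
((((q ⊃ q) ∨ (p ≡ p)) ⊃ ¬(q ⊃ q)) ≡ (q ⊃ (q ∨ ¬p))) ≡ ¬¬q = 0 ≡ 1/5 = 4/5
q ⊃ q = 1/5 ⊃ 1/5 = 1
q ⊃ q = 1/5 ⊃ 1/5 = 1
(q ⊃ q) ⊃ (q ⊃ q) = 1 ⊃ 1 = 1
p ∨ q = 1/5 ∨ 1/5 = 1/5
q ⊃ q = 1/5 ⊃ 1/5 = 1
(p ∨ q) ≡ (q ⊃ q) = 1/5 ≡ 1 = 1/5
q ≡ q = 1/5 ≡ 1/5 = 1
¬q = ¬1/5 = 4/5
(q ≡ q) ⊃ ¬q = 1 ⊃ 4/5 = 4/5
((p ∨ q) ≡ (q ⊃ q)) ∨ ((q ≡ q) ⊃ ¬q) = 1/5 ∨ 4/5 = 4/5
((q ⊃ q) ⊃ (q ⊃ q)) ≡ (((p ∨ q) ≡ (q ⊃ q)) ∨ ((q ≡ q) ⊃ ¬q)) = 1 ≡ 4/5 = 4/5
(((((q ⊃ q) ∨ (p ≡ p)) ⊃ ¬(q ⊃ q)) ≡ (q ⊃ (q ∨ ¬p))) ≡ ¬¬q) ∨ (((q ⊃ q) ⊃ (q ⊃ q)) ≡ (((p ∨ q) ≡ (q ⊃ q)) ∨ ((q ≡ q) ⊃ ¬q))) = 4/5 ∨ 4/5 = 4/5
p ≡ p = 1/5 ≡ 1/5 = 1
p ⊃ (p ≡ p) = 1/5 ⊃ 1 = 1
¬q = ¬1/5 = 4/5
(p ⊃ (p ≡ p)) ⊃ ¬q = 1 ⊃ 4/5 = 4/5
¬((p ⊃ (p ≡ p)) ⊃ ¬q) = ¬4/5 = 1/5
p ⊃ p = 1/5 ⊃ 1/5 = 1
p ⊃ (p ⊃ p) = 1/5 ⊃ 1 = 1
p ⊃ q = 1/5 ⊃ 1/5 = 1
(p ⊃ (p ⊃ p)) ⊃ (p ⊃ q) = 1 ⊃ 1 = 1
¬((p ⊃ (p ⊃ p)) ⊃ (p ⊃ q)) = ¬1 = 0
¬((p ⊃ (p ≡ p)) ⊃ ¬q) ⊃ ¬((p ⊃ (p ⊃ p)) ⊃ (p ⊃ q)) = 1/5 ⊃ 0 = 4/5
((((((q ⊃ q) ∨ (p ≡ p)) ⊃ ¬(q ⊃ q)) ≡ (q ⊃ (q ∨ ¬p))) ≡ ¬¬q) ∨ (((q ⊃ q) ⊃ (q ⊃ q)) ≡ (((p ∨ q) ≡ (q ⊃ q)) ∨ ((q ≡ q) ⊃ ¬q)))) ⊃ (¬((p ⊃ (p ≡ p)) ⊃ ¬q) ⊃ ¬((p ⊃ (p ⊃ p)) ⊃ (p ⊃ q))) = 4/5 ⊃ 4/5 = 1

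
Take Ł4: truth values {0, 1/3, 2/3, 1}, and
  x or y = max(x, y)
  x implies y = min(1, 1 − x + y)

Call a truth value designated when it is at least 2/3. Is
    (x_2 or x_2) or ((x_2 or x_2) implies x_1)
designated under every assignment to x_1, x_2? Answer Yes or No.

x_1 = 0, x_2 = 0 ↦ 1
x_1 = 0, x_2 = 1/3 ↦ 2/3
x_1 = 0, x_2 = 2/3 ↦ 2/3
x_1 = 0, x_2 = 1 ↦ 1
x_1 = 1/3, x_2 = 0 ↦ 1
x_1 = 1/3, x_2 = 1/3 ↦ 1
x_1 = 1/3, x_2 = 2/3 ↦ 2/3
x_1 = 1/3, x_2 = 1 ↦ 1
x_1 = 2/3, x_2 = 0 ↦ 1
x_1 = 2/3, x_2 = 1/3 ↦ 1
x_1 = 2/3, x_2 = 2/3 ↦ 1
x_1 = 2/3, x_2 = 1 ↦ 1
x_1 = 1, x_2 = 0 ↦ 1
x_1 = 1, x_2 = 1/3 ↦ 1
x_1 = 1, x_2 = 2/3 ↦ 1
x_1 = 1, x_2 = 1 ↦ 1
Every assignment gives a value ≥ 2/3.

Yes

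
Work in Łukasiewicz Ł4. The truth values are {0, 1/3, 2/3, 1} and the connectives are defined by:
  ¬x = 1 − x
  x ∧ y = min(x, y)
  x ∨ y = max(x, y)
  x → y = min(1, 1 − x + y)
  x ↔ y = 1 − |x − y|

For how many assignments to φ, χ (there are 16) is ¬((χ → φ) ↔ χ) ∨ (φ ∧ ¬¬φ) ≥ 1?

8

φ = 0, χ = 0 ↦ 1  ≥
φ = 0, χ = 1/3 ↦ 1/3  <
φ = 0, χ = 2/3 ↦ 1/3  <
φ = 0, χ = 1 ↦ 1  ≥
φ = 1/3, χ = 0 ↦ 1  ≥
φ = 1/3, χ = 1/3 ↦ 2/3  <
φ = 1/3, χ = 2/3 ↦ 1/3  <
φ = 1/3, χ = 1 ↦ 2/3  <
φ = 2/3, χ = 0 ↦ 1  ≥
φ = 2/3, χ = 1/3 ↦ 2/3  <
φ = 2/3, χ = 2/3 ↦ 2/3  <
φ = 2/3, χ = 1 ↦ 2/3  <
φ = 1, χ = 0 ↦ 1  ≥
φ = 1, χ = 1/3 ↦ 1  ≥
φ = 1, χ = 2/3 ↦ 1  ≥
φ = 1, χ = 1 ↦ 1  ≥
So 8 of the 16 assignments meet the threshold.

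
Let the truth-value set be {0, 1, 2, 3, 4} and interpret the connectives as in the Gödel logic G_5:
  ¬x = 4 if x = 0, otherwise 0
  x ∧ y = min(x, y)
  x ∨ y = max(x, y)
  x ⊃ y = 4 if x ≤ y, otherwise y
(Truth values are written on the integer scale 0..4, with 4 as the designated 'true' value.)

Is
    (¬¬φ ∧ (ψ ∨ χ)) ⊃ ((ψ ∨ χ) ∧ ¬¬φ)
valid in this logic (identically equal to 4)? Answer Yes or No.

Yes

At φ = 4, ψ = 3, χ = 3, for instance:
¬φ = ¬4 = 0
¬¬φ = ¬0 = 4
ψ ∨ χ = 3 ∨ 3 = 3
¬¬φ ∧ (ψ ∨ χ) = 4 ∧ 3 = 3
(ψ ∨ χ) ∧ ¬¬φ = 3 ∧ 4 = 3
(¬¬φ ∧ (ψ ∨ χ)) ⊃ ((ψ ∨ χ) ∧ ¬¬φ) = 3 ⊃ 3 = 4
and checking the remaining 124 assignments likewise gives ≥ 4 in every case.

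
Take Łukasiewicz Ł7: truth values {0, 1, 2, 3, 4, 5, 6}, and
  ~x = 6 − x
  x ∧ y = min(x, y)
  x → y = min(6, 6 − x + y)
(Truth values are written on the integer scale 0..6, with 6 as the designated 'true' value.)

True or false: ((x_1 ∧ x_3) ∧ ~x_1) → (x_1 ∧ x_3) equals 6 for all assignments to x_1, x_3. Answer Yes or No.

Yes

At x_1 = 6, x_3 = 5, for instance:
x_1 ∧ x_3 = 6 ∧ 5 = 5
~x_1 = ~6 = 0
(x_1 ∧ x_3) ∧ ~x_1 = 5 ∧ 0 = 0
((x_1 ∧ x_3) ∧ ~x_1) → (x_1 ∧ x_3) = 0 → 5 = 6
and checking the remaining 48 assignments likewise gives ≥ 6 in every case.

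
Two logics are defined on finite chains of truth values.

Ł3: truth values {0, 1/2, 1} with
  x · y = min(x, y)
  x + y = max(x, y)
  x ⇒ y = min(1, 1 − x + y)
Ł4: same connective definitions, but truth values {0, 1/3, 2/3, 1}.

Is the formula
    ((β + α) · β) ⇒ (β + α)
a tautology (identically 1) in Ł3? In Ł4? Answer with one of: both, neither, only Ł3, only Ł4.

In Ł3: every assignment gives 1 — tautology.
In Ł4: every assignment gives 1 — tautology.

both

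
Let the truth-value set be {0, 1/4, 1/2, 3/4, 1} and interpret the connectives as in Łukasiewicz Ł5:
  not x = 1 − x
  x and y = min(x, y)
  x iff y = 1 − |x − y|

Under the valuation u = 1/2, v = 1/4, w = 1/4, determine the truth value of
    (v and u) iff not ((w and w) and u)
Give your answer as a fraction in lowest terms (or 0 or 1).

v and u = 1/4 and 1/2 = 1/4
w and w = 1/4 and 1/4 = 1/4
(w and w) and u = 1/4 and 1/2 = 1/4
not ((w and w) and u) = not 1/4 = 3/4
(v and u) iff not ((w and w) and u) = 1/4 iff 3/4 = 1/2

1/2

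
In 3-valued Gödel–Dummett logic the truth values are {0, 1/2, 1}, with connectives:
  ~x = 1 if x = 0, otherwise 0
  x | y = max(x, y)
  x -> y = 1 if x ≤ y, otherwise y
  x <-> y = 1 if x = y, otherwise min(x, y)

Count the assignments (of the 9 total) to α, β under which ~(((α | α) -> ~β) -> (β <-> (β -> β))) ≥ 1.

3

α = 0, β = 0 ↦ 1  ≥
α = 0, β = 1/2 ↦ 0  <
α = 0, β = 1 ↦ 0  <
α = 1/2, β = 0 ↦ 1  ≥
α = 1/2, β = 1/2 ↦ 0  <
α = 1/2, β = 1 ↦ 0  <
α = 1, β = 0 ↦ 1  ≥
α = 1, β = 1/2 ↦ 0  <
α = 1, β = 1 ↦ 0  <
So 3 of the 9 assignments meet the threshold.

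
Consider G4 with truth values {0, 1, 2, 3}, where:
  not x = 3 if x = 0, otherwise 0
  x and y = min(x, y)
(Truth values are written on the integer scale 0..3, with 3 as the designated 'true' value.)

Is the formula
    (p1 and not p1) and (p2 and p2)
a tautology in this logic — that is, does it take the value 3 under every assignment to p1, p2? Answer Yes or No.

No

Counterexample: take p1 = 0, p2 = 0.
not p1 = not 0 = 3
p1 and not p1 = 0 and 3 = 0
p2 and p2 = 0 and 0 = 0
(p1 and not p1) and (p2 and p2) = 0 and 0 = 0
This gives 0 ≠ 3.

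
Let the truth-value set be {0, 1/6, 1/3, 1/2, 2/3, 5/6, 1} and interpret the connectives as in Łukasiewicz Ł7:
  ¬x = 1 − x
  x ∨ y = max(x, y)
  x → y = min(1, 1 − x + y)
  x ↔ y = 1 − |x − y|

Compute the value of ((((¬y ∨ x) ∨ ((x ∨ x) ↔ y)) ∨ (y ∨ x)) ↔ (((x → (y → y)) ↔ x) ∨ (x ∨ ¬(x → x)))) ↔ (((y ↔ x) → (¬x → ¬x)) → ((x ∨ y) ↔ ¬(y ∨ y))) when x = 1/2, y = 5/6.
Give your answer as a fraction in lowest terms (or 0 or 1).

¬y = ¬5/6 = 1/6
¬y ∨ x = 1/6 ∨ 1/2 = 1/2
x ∨ x = 1/2 ∨ 1/2 = 1/2
(x ∨ x) ↔ y = 1/2 ↔ 5/6 = 2/3
(¬y ∨ x) ∨ ((x ∨ x) ↔ y) = 1/2 ∨ 2/3 = 2/3
y ∨ x = 5/6 ∨ 1/2 = 5/6
((¬y ∨ x) ∨ ((x ∨ x) ↔ y)) ∨ (y ∨ x) = 2/3 ∨ 5/6 = 5/6
y → y = 5/6 → 5/6 = 1
x → (y → y) = 1/2 → 1 = 1
(x → (y → y)) ↔ x = 1 ↔ 1/2 = 1/2
x → x = 1/2 → 1/2 = 1
¬(x → x) = ¬1 = 0
x ∨ ¬(x → x) = 1/2 ∨ 0 = 1/2
((x → (y → y)) ↔ x) ∨ (x ∨ ¬(x → x)) = 1/2 ∨ 1/2 = 1/2
(((¬y ∨ x) ∨ ((x ∨ x) ↔ y)) ∨ (y ∨ x)) ↔ (((x → (y → y)) ↔ x) ∨ (x ∨ ¬(x → x))) = 5/6 ↔ 1/2 = 2/3
y ↔ x = 5/6 ↔ 1/2 = 2/3
¬x = ¬1/2 = 1/2
¬x = ¬1/2 = 1/2
¬x → ¬x = 1/2 → 1/2 = 1
(y ↔ x) → (¬x → ¬x) = 2/3 → 1 = 1
x ∨ y = 1/2 ∨ 5/6 = 5/6
y ∨ y = 5/6 ∨ 5/6 = 5/6
¬(y ∨ y) = ¬5/6 = 1/6
(x ∨ y) ↔ ¬(y ∨ y) = 5/6 ↔ 1/6 = 1/3
((y ↔ x) → (¬x → ¬x)) → ((x ∨ y) ↔ ¬(y ∨ y)) = 1 → 1/3 = 1/3
((((¬y ∨ x) ∨ ((x ∨ x) ↔ y)) ∨ (y ∨ x)) ↔ (((x → (y → y)) ↔ x) ∨ (x ∨ ¬(x → x)))) ↔ (((y ↔ x) → (¬x → ¬x)) → ((x ∨ y) ↔ ¬(y ∨ y))) = 2/3 ↔ 1/3 = 2/3

2/3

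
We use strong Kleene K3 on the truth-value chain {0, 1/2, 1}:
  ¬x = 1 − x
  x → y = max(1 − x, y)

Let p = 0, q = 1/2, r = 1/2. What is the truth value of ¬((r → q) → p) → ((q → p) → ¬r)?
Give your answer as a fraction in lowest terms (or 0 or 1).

1/2

r → q = 1/2 → 1/2 = 1/2
(r → q) → p = 1/2 → 0 = 1/2
¬((r → q) → p) = ¬1/2 = 1/2
q → p = 1/2 → 0 = 1/2
¬r = ¬1/2 = 1/2
(q → p) → ¬r = 1/2 → 1/2 = 1/2
¬((r → q) → p) → ((q → p) → ¬r) = 1/2 → 1/2 = 1/2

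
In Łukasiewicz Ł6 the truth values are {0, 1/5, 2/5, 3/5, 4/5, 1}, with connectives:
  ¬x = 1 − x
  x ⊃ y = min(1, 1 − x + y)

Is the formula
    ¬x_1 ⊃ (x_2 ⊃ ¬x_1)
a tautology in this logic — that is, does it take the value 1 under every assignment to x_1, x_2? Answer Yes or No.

Yes

At x_1 = 4/5, x_2 = 1, for instance:
¬x_1 = ¬4/5 = 1/5
x_2 ⊃ ¬x_1 = 1 ⊃ 1/5 = 1/5
¬x_1 ⊃ (x_2 ⊃ ¬x_1) = 1/5 ⊃ 1/5 = 1
and checking the remaining 35 assignments likewise gives ≥ 1 in every case.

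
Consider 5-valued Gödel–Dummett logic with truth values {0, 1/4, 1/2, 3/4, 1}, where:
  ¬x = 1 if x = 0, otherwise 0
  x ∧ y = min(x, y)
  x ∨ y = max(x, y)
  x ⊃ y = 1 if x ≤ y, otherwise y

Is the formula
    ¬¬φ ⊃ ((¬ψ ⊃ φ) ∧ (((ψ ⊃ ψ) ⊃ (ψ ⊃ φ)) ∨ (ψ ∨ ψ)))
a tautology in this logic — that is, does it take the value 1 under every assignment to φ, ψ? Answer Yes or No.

Counterexample: take φ = 1/4, ψ = 0.
¬φ = ¬1/4 = 0
¬¬φ = ¬0 = 1
¬ψ = ¬0 = 1
¬ψ ⊃ φ = 1 ⊃ 1/4 = 1/4
ψ ⊃ ψ = 0 ⊃ 0 = 1
ψ ⊃ φ = 0 ⊃ 1/4 = 1
(ψ ⊃ ψ) ⊃ (ψ ⊃ φ) = 1 ⊃ 1 = 1
ψ ∨ ψ = 0 ∨ 0 = 0
((ψ ⊃ ψ) ⊃ (ψ ⊃ φ)) ∨ (ψ ∨ ψ) = 1 ∨ 0 = 1
(¬ψ ⊃ φ) ∧ (((ψ ⊃ ψ) ⊃ (ψ ⊃ φ)) ∨ (ψ ∨ ψ)) = 1/4 ∧ 1 = 1/4
¬¬φ ⊃ ((¬ψ ⊃ φ) ∧ (((ψ ⊃ ψ) ⊃ (ψ ⊃ φ)) ∨ (ψ ∨ ψ))) = 1 ⊃ 1/4 = 1/4
This gives 1/4 ≠ 1.

No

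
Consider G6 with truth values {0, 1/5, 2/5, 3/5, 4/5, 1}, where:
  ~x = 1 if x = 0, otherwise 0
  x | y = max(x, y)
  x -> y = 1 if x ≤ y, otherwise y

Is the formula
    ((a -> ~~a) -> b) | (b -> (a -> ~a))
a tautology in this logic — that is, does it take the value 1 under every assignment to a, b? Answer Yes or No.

Counterexample: take a = 1/5, b = 1/5.
~a = ~1/5 = 0
~~a = ~0 = 1
a -> ~~a = 1/5 -> 1 = 1
(a -> ~~a) -> b = 1 -> 1/5 = 1/5
~a = ~1/5 = 0
a -> ~a = 1/5 -> 0 = 0
b -> (a -> ~a) = 1/5 -> 0 = 0
((a -> ~~a) -> b) | (b -> (a -> ~a)) = 1/5 | 0 = 1/5
This gives 1/5 ≠ 1.

No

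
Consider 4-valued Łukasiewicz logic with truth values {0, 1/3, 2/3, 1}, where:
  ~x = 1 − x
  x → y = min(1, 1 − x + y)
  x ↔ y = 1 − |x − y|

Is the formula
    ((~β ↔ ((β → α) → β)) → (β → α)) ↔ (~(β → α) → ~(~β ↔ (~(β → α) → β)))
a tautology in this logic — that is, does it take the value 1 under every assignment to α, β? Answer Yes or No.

Counterexample: take α = 0, β = 1/3.
~β = ~1/3 = 2/3
β → α = 1/3 → 0 = 2/3
(β → α) → β = 2/3 → 1/3 = 2/3
~β ↔ ((β → α) → β) = 2/3 ↔ 2/3 = 1
β → α = 1/3 → 0 = 2/3
(~β ↔ ((β → α) → β)) → (β → α) = 1 → 2/3 = 2/3
β → α = 1/3 → 0 = 2/3
~(β → α) = ~2/3 = 1/3
~β = ~1/3 = 2/3
β → α = 1/3 → 0 = 2/3
~(β → α) = ~2/3 = 1/3
~(β → α) → β = 1/3 → 1/3 = 1
~β ↔ (~(β → α) → β) = 2/3 ↔ 1 = 2/3
~(~β ↔ (~(β → α) → β)) = ~2/3 = 1/3
~(β → α) → ~(~β ↔ (~(β → α) → β)) = 1/3 → 1/3 = 1
((~β ↔ ((β → α) → β)) → (β → α)) ↔ (~(β → α) → ~(~β ↔ (~(β → α) → β))) = 2/3 ↔ 1 = 2/3
This gives 2/3 ≠ 1.

No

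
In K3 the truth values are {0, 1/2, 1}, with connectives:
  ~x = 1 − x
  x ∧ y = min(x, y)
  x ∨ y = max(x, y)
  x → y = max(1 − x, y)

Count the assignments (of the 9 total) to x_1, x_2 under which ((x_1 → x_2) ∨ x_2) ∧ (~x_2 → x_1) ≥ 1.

x_1 = 0, x_2 = 0 ↦ 0  <
x_1 = 0, x_2 = 1/2 ↦ 1/2  <
x_1 = 0, x_2 = 1 ↦ 1  ≥
x_1 = 1/2, x_2 = 0 ↦ 1/2  <
x_1 = 1/2, x_2 = 1/2 ↦ 1/2  <
x_1 = 1/2, x_2 = 1 ↦ 1  ≥
x_1 = 1, x_2 = 0 ↦ 0  <
x_1 = 1, x_2 = 1/2 ↦ 1/2  <
x_1 = 1, x_2 = 1 ↦ 1  ≥
So 3 of the 9 assignments meet the threshold.

3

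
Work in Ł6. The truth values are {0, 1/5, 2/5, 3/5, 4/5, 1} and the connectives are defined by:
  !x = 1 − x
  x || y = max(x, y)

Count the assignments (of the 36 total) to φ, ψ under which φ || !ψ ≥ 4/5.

20

value 1: 11 assignments (counts)
value 4/5: 9 assignments (counts)
value 3/5: 7 assignments
value 2/5: 5 assignments
value 1/5: 3 assignments
value 0: 1 assignment
So 20 of the 36 assignments meet the threshold.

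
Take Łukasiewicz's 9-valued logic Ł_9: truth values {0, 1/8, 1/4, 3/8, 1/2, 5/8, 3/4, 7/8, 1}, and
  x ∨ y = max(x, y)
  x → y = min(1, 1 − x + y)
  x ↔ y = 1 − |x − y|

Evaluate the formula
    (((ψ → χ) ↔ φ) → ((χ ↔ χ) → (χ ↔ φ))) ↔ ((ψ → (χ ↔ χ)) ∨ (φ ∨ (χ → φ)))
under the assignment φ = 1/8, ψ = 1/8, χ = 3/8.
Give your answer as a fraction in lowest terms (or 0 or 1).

1

ψ → χ = 1/8 → 3/8 = 1
(ψ → χ) ↔ φ = 1 ↔ 1/8 = 1/8
χ ↔ χ = 3/8 ↔ 3/8 = 1
χ ↔ φ = 3/8 ↔ 1/8 = 3/4
(χ ↔ χ) → (χ ↔ φ) = 1 → 3/4 = 3/4
((ψ → χ) ↔ φ) → ((χ ↔ χ) → (χ ↔ φ)) = 1/8 → 3/4 = 1
χ ↔ χ = 3/8 ↔ 3/8 = 1
ψ → (χ ↔ χ) = 1/8 → 1 = 1
χ → φ = 3/8 → 1/8 = 3/4
φ ∨ (χ → φ) = 1/8 ∨ 3/4 = 3/4
(ψ → (χ ↔ χ)) ∨ (φ ∨ (χ → φ)) = 1 ∨ 3/4 = 1
(((ψ → χ) ↔ φ) → ((χ ↔ χ) → (χ ↔ φ))) ↔ ((ψ → (χ ↔ χ)) ∨ (φ ∨ (χ → φ))) = 1 ↔ 1 = 1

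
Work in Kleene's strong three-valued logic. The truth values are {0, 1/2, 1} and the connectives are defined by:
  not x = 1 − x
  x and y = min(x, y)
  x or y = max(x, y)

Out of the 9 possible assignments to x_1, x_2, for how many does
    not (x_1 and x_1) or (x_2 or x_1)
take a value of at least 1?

7

x_1 = 0, x_2 = 0 ↦ 1  ≥
x_1 = 0, x_2 = 1/2 ↦ 1  ≥
x_1 = 0, x_2 = 1 ↦ 1  ≥
x_1 = 1/2, x_2 = 0 ↦ 1/2  <
x_1 = 1/2, x_2 = 1/2 ↦ 1/2  <
x_1 = 1/2, x_2 = 1 ↦ 1  ≥
x_1 = 1, x_2 = 0 ↦ 1  ≥
x_1 = 1, x_2 = 1/2 ↦ 1  ≥
x_1 = 1, x_2 = 1 ↦ 1  ≥
So 7 of the 9 assignments meet the threshold.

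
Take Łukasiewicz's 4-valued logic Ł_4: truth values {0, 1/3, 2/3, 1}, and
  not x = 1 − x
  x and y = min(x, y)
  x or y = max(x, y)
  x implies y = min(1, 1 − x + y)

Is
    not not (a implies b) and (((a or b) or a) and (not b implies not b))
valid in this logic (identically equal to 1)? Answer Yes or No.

No

Counterexample: take a = 0, b = 0.
a implies b = 0 implies 0 = 1
not (a implies b) = not 1 = 0
not not (a implies b) = not 0 = 1
a or b = 0 or 0 = 0
(a or b) or a = 0 or 0 = 0
not b = not 0 = 1
not b = not 0 = 1
not b implies not b = 1 implies 1 = 1
((a or b) or a) and (not b implies not b) = 0 and 1 = 0
not not (a implies b) and (((a or b) or a) and (not b implies not b)) = 1 and 0 = 0
This gives 0 ≠ 1.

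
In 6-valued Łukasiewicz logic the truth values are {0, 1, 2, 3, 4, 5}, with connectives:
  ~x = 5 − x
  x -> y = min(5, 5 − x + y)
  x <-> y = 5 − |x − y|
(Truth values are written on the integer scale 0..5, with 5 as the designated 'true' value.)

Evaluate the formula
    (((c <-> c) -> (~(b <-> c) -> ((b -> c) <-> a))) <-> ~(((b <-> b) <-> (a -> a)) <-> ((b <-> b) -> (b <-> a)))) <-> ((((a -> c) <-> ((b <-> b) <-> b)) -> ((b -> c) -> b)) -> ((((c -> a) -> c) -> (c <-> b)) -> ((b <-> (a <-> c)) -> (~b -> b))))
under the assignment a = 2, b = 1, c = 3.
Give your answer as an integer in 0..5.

c <-> c = 3 <-> 3 = 5
b <-> c = 1 <-> 3 = 3
~(b <-> c) = ~3 = 2
b -> c = 1 -> 3 = 5
(b -> c) <-> a = 5 <-> 2 = 2
~(b <-> c) -> ((b -> c) <-> a) = 2 -> 2 = 5
(c <-> c) -> (~(b <-> c) -> ((b -> c) <-> a)) = 5 -> 5 = 5
b <-> b = 1 <-> 1 = 5
a -> a = 2 -> 2 = 5
(b <-> b) <-> (a -> a) = 5 <-> 5 = 5
b <-> b = 1 <-> 1 = 5
b <-> a = 1 <-> 2 = 4
(b <-> b) -> (b <-> a) = 5 -> 4 = 4
((b <-> b) <-> (a -> a)) <-> ((b <-> b) -> (b <-> a)) = 5 <-> 4 = 4
~(((b <-> b) <-> (a -> a)) <-> ((b <-> b) -> (b <-> a))) = ~4 = 1
((c <-> c) -> (~(b <-> c) -> ((b -> c) <-> a))) <-> ~(((b <-> b) <-> (a -> a)) <-> ((b <-> b) -> (b <-> a))) = 5 <-> 1 = 1
a -> c = 2 -> 3 = 5
b <-> b = 1 <-> 1 = 5
(b <-> b) <-> b = 5 <-> 1 = 1
(a -> c) <-> ((b <-> b) <-> b) = 5 <-> 1 = 1
b -> c = 1 -> 3 = 5
(b -> c) -> b = 5 -> 1 = 1
((a -> c) <-> ((b <-> b) <-> b)) -> ((b -> c) -> b) = 1 -> 1 = 5
c -> a = 3 -> 2 = 4
(c -> a) -> c = 4 -> 3 = 4
c <-> b = 3 <-> 1 = 3
((c -> a) -> c) -> (c <-> b) = 4 -> 3 = 4
a <-> c = 2 <-> 3 = 4
b <-> (a <-> c) = 1 <-> 4 = 2
~b = ~1 = 4
~b -> b = 4 -> 1 = 2
(b <-> (a <-> c)) -> (~b -> b) = 2 -> 2 = 5
(((c -> a) -> c) -> (c <-> b)) -> ((b <-> (a <-> c)) -> (~b -> b)) = 4 -> 5 = 5
(((a -> c) <-> ((b <-> b) <-> b)) -> ((b -> c) -> b)) -> ((((c -> a) -> c) -> (c <-> b)) -> ((b <-> (a <-> c)) -> (~b -> b))) = 5 -> 5 = 5
(((c <-> c) -> (~(b <-> c) -> ((b -> c) <-> a))) <-> ~(((b <-> b) <-> (a -> a)) <-> ((b <-> b) -> (b <-> a)))) <-> ((((a -> c) <-> ((b <-> b) <-> b)) -> ((b -> c) -> b)) -> ((((c -> a) -> c) -> (c <-> b)) -> ((b <-> (a <-> c)) -> (~b -> b)))) = 1 <-> 5 = 1

1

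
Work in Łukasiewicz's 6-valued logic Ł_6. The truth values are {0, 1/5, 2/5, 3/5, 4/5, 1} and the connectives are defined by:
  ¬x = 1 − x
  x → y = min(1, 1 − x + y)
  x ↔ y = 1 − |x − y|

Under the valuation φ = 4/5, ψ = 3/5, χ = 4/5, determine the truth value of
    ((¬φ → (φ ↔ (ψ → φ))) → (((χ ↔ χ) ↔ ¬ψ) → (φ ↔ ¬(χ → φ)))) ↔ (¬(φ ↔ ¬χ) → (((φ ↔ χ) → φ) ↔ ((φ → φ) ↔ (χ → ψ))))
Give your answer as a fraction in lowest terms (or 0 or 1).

4/5

¬φ = ¬4/5 = 1/5
ψ → φ = 3/5 → 4/5 = 1
φ ↔ (ψ → φ) = 4/5 ↔ 1 = 4/5
¬φ → (φ ↔ (ψ → φ)) = 1/5 → 4/5 = 1
χ ↔ χ = 4/5 ↔ 4/5 = 1
¬ψ = ¬3/5 = 2/5
(χ ↔ χ) ↔ ¬ψ = 1 ↔ 2/5 = 2/5
χ → φ = 4/5 → 4/5 = 1
¬(χ → φ) = ¬1 = 0
φ ↔ ¬(χ → φ) = 4/5 ↔ 0 = 1/5
((χ ↔ χ) ↔ ¬ψ) → (φ ↔ ¬(χ → φ)) = 2/5 → 1/5 = 4/5
(¬φ → (φ ↔ (ψ → φ))) → (((χ ↔ χ) ↔ ¬ψ) → (φ ↔ ¬(χ → φ))) = 1 → 4/5 = 4/5
¬χ = ¬4/5 = 1/5
φ ↔ ¬χ = 4/5 ↔ 1/5 = 2/5
¬(φ ↔ ¬χ) = ¬2/5 = 3/5
φ ↔ χ = 4/5 ↔ 4/5 = 1
(φ ↔ χ) → φ = 1 → 4/5 = 4/5
φ → φ = 4/5 → 4/5 = 1
χ → ψ = 4/5 → 3/5 = 4/5
(φ → φ) ↔ (χ → ψ) = 1 ↔ 4/5 = 4/5
((φ ↔ χ) → φ) ↔ ((φ → φ) ↔ (χ → ψ)) = 4/5 ↔ 4/5 = 1
¬(φ ↔ ¬χ) → (((φ ↔ χ) → φ) ↔ ((φ → φ) ↔ (χ → ψ))) = 3/5 → 1 = 1
((¬φ → (φ ↔ (ψ → φ))) → (((χ ↔ χ) ↔ ¬ψ) → (φ ↔ ¬(χ → φ)))) ↔ (¬(φ ↔ ¬χ) → (((φ ↔ χ) → φ) ↔ ((φ → φ) ↔ (χ → ψ)))) = 4/5 ↔ 1 = 4/5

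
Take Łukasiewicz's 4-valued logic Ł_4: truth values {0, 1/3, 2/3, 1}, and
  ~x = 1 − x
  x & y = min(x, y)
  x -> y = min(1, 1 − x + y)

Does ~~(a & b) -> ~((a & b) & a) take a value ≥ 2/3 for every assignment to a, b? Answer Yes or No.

No

Counterexample: take a = 1, b = 1.
a & b = 1 & 1 = 1
~(a & b) = ~1 = 0
~~(a & b) = ~0 = 1
a & b = 1 & 1 = 1
(a & b) & a = 1 & 1 = 1
~((a & b) & a) = ~1 = 0
~~(a & b) -> ~((a & b) & a) = 1 -> 0 = 0
This gives 0, which is below 2/3.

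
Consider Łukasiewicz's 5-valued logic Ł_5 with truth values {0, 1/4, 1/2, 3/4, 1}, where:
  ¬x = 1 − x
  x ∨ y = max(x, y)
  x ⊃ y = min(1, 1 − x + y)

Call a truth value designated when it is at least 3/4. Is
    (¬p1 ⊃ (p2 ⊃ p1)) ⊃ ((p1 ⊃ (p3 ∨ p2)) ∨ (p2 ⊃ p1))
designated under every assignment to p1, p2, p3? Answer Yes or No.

At p1 = 1/2, p2 = 3/4, p3 = 0, for instance:
¬p1 = ¬1/2 = 1/2
p2 ⊃ p1 = 3/4 ⊃ 1/2 = 3/4
¬p1 ⊃ (p2 ⊃ p1) = 1/2 ⊃ 3/4 = 1
p3 ∨ p2 = 0 ∨ 3/4 = 3/4
p1 ⊃ (p3 ∨ p2) = 1/2 ⊃ 3/4 = 1
p2 ⊃ p1 = 3/4 ⊃ 1/2 = 3/4
(p1 ⊃ (p3 ∨ p2)) ∨ (p2 ⊃ p1) = 1 ∨ 3/4 = 1
(¬p1 ⊃ (p2 ⊃ p1)) ⊃ ((p1 ⊃ (p3 ∨ p2)) ∨ (p2 ⊃ p1)) = 1 ⊃ 1 = 1
and checking the remaining 124 assignments likewise gives ≥ 3/4 in every case.

Yes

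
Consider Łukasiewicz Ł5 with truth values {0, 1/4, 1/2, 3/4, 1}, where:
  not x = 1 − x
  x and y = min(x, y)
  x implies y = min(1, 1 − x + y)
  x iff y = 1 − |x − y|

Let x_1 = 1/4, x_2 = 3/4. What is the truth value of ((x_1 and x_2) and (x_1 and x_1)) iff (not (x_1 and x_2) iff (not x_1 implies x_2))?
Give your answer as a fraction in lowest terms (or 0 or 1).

1/2

x_1 and x_2 = 1/4 and 3/4 = 1/4
x_1 and x_1 = 1/4 and 1/4 = 1/4
(x_1 and x_2) and (x_1 and x_1) = 1/4 and 1/4 = 1/4
x_1 and x_2 = 1/4 and 3/4 = 1/4
not (x_1 and x_2) = not 1/4 = 3/4
not x_1 = not 1/4 = 3/4
not x_1 implies x_2 = 3/4 implies 3/4 = 1
not (x_1 and x_2) iff (not x_1 implies x_2) = 3/4 iff 1 = 3/4
((x_1 and x_2) and (x_1 and x_1)) iff (not (x_1 and x_2) iff (not x_1 implies x_2)) = 1/4 iff 3/4 = 1/2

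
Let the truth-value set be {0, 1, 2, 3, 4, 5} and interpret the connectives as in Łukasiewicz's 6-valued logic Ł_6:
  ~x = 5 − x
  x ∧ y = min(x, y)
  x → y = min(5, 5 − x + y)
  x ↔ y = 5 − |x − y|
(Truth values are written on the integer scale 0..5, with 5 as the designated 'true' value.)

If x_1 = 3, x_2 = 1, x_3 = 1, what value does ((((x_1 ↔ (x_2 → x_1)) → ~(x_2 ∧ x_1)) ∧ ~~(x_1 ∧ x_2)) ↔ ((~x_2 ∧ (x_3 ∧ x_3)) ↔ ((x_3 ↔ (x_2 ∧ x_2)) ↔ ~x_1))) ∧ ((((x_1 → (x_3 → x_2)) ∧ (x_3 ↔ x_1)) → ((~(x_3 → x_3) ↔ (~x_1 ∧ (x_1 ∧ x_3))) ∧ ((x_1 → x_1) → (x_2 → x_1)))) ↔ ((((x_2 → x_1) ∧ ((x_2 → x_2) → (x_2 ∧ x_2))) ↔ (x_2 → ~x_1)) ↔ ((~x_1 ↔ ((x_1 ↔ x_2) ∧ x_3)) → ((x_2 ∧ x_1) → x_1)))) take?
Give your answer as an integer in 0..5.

x_2 → x_1 = 1 → 3 = 5
x_1 ↔ (x_2 → x_1) = 3 ↔ 5 = 3
x_2 ∧ x_1 = 1 ∧ 3 = 1
~(x_2 ∧ x_1) = ~1 = 4
(x_1 ↔ (x_2 → x_1)) → ~(x_2 ∧ x_1) = 3 → 4 = 5
x_1 ∧ x_2 = 3 ∧ 1 = 1
~(x_1 ∧ x_2) = ~1 = 4
~~(x_1 ∧ x_2) = ~4 = 1
((x_1 ↔ (x_2 → x_1)) → ~(x_2 ∧ x_1)) ∧ ~~(x_1 ∧ x_2) = 5 ∧ 1 = 1
~x_2 = ~1 = 4
x_3 ∧ x_3 = 1 ∧ 1 = 1
~x_2 ∧ (x_3 ∧ x_3) = 4 ∧ 1 = 1
x_2 ∧ x_2 = 1 ∧ 1 = 1
x_3 ↔ (x_2 ∧ x_2) = 1 ↔ 1 = 5
~x_1 = ~3 = 2
(x_3 ↔ (x_2 ∧ x_2)) ↔ ~x_1 = 5 ↔ 2 = 2
(~x_2 ∧ (x_3 ∧ x_3)) ↔ ((x_3 ↔ (x_2 ∧ x_2)) ↔ ~x_1) = 1 ↔ 2 = 4
(((x_1 ↔ (x_2 → x_1)) → ~(x_2 ∧ x_1)) ∧ ~~(x_1 ∧ x_2)) ↔ ((~x_2 ∧ (x_3 ∧ x_3)) ↔ ((x_3 ↔ (x_2 ∧ x_2)) ↔ ~x_1)) = 1 ↔ 4 = 2
x_3 → x_2 = 1 → 1 = 5
x_1 → (x_3 → x_2) = 3 → 5 = 5
x_3 ↔ x_1 = 1 ↔ 3 = 3
(x_1 → (x_3 → x_2)) ∧ (x_3 ↔ x_1) = 5 ∧ 3 = 3
x_3 → x_3 = 1 → 1 = 5
~(x_3 → x_3) = ~5 = 0
~x_1 = ~3 = 2
x_1 ∧ x_3 = 3 ∧ 1 = 1
~x_1 ∧ (x_1 ∧ x_3) = 2 ∧ 1 = 1
~(x_3 → x_3) ↔ (~x_1 ∧ (x_1 ∧ x_3)) = 0 ↔ 1 = 4
x_1 → x_1 = 3 → 3 = 5
x_2 → x_1 = 1 → 3 = 5
(x_1 → x_1) → (x_2 → x_1) = 5 → 5 = 5
(~(x_3 → x_3) ↔ (~x_1 ∧ (x_1 ∧ x_3))) ∧ ((x_1 → x_1) → (x_2 → x_1)) = 4 ∧ 5 = 4
((x_1 → (x_3 → x_2)) ∧ (x_3 ↔ x_1)) → ((~(x_3 → x_3) ↔ (~x_1 ∧ (x_1 ∧ x_3))) ∧ ((x_1 → x_1) → (x_2 → x_1))) = 3 → 4 = 5
x_2 → x_1 = 1 → 3 = 5
x_2 → x_2 = 1 → 1 = 5
x_2 ∧ x_2 = 1 ∧ 1 = 1
(x_2 → x_2) → (x_2 ∧ x_2) = 5 → 1 = 1
(x_2 → x_1) ∧ ((x_2 → x_2) → (x_2 ∧ x_2)) = 5 ∧ 1 = 1
~x_1 = ~3 = 2
x_2 → ~x_1 = 1 → 2 = 5
((x_2 → x_1) ∧ ((x_2 → x_2) → (x_2 ∧ x_2))) ↔ (x_2 → ~x_1) = 1 ↔ 5 = 1
~x_1 = ~3 = 2
x_1 ↔ x_2 = 3 ↔ 1 = 3
(x_1 ↔ x_2) ∧ x_3 = 3 ∧ 1 = 1
~x_1 ↔ ((x_1 ↔ x_2) ∧ x_3) = 2 ↔ 1 = 4
x_2 ∧ x_1 = 1 ∧ 3 = 1
(x_2 ∧ x_1) → x_1 = 1 → 3 = 5
(~x_1 ↔ ((x_1 ↔ x_2) ∧ x_3)) → ((x_2 ∧ x_1) → x_1) = 4 → 5 = 5
(((x_2 → x_1) ∧ ((x_2 → x_2) → (x_2 ∧ x_2))) ↔ (x_2 → ~x_1)) ↔ ((~x_1 ↔ ((x_1 ↔ x_2) ∧ x_3)) → ((x_2 ∧ x_1) → x_1)) = 1 ↔ 5 = 1
(((x_1 → (x_3 → x_2)) ∧ (x_3 ↔ x_1)) → ((~(x_3 → x_3) ↔ (~x_1 ∧ (x_1 ∧ x_3))) ∧ ((x_1 → x_1) → (x_2 → x_1)))) ↔ ((((x_2 → x_1) ∧ ((x_2 → x_2) → (x_2 ∧ x_2))) ↔ (x_2 → ~x_1)) ↔ ((~x_1 ↔ ((x_1 ↔ x_2) ∧ x_3)) → ((x_2 ∧ x_1) → x_1))) = 5 ↔ 1 = 1
((((x_1 ↔ (x_2 → x_1)) → ~(x_2 ∧ x_1)) ∧ ~~(x_1 ∧ x_2)) ↔ ((~x_2 ∧ (x_3 ∧ x_3)) ↔ ((x_3 ↔ (x_2 ∧ x_2)) ↔ ~x_1))) ∧ ((((x_1 → (x_3 → x_2)) ∧ (x_3 ↔ x_1)) → ((~(x_3 → x_3) ↔ (~x_1 ∧ (x_1 ∧ x_3))) ∧ ((x_1 → x_1) → (x_2 → x_1)))) ↔ ((((x_2 → x_1) ∧ ((x_2 → x_2) → (x_2 ∧ x_2))) ↔ (x_2 → ~x_1)) ↔ ((~x_1 ↔ ((x_1 ↔ x_2) ∧ x_3)) → ((x_2 ∧ x_1) → x_1)))) = 2 ∧ 1 = 1

1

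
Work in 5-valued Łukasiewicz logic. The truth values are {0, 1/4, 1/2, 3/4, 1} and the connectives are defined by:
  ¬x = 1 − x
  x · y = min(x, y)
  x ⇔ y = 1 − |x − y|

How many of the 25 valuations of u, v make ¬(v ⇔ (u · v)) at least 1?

1

value 1: 1 assignment (counts)
value 3/4: 2 assignments
value 1/2: 3 assignments
value 1/4: 4 assignments
value 0: 15 assignments
So 1 of the 25 assignments meets the threshold.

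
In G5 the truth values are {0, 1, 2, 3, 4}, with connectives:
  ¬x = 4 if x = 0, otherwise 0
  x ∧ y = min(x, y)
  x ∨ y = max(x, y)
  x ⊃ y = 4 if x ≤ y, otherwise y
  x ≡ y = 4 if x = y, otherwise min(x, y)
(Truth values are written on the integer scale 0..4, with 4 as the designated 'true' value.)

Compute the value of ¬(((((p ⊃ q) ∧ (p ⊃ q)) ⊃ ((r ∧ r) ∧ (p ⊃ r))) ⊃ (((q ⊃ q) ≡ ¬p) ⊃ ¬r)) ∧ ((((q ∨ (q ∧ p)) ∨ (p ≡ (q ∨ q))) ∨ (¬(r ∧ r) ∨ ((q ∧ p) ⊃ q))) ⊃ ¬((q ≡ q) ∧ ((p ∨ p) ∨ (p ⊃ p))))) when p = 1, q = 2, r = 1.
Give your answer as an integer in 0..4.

4

p ⊃ q = 1 ⊃ 2 = 4
p ⊃ q = 1 ⊃ 2 = 4
(p ⊃ q) ∧ (p ⊃ q) = 4 ∧ 4 = 4
r ∧ r = 1 ∧ 1 = 1
p ⊃ r = 1 ⊃ 1 = 4
(r ∧ r) ∧ (p ⊃ r) = 1 ∧ 4 = 1
((p ⊃ q) ∧ (p ⊃ q)) ⊃ ((r ∧ r) ∧ (p ⊃ r)) = 4 ⊃ 1 = 1
q ⊃ q = 2 ⊃ 2 = 4
¬p = ¬1 = 0
(q ⊃ q) ≡ ¬p = 4 ≡ 0 = 0
¬r = ¬1 = 0
((q ⊃ q) ≡ ¬p) ⊃ ¬r = 0 ⊃ 0 = 4
(((p ⊃ q) ∧ (p ⊃ q)) ⊃ ((r ∧ r) ∧ (p ⊃ r))) ⊃ (((q ⊃ q) ≡ ¬p) ⊃ ¬r) = 1 ⊃ 4 = 4
q ∧ p = 2 ∧ 1 = 1
q ∨ (q ∧ p) = 2 ∨ 1 = 2
q ∨ q = 2 ∨ 2 = 2
p ≡ (q ∨ q) = 1 ≡ 2 = 1
(q ∨ (q ∧ p)) ∨ (p ≡ (q ∨ q)) = 2 ∨ 1 = 2
r ∧ r = 1 ∧ 1 = 1
¬(r ∧ r) = ¬1 = 0
q ∧ p = 2 ∧ 1 = 1
(q ∧ p) ⊃ q = 1 ⊃ 2 = 4
¬(r ∧ r) ∨ ((q ∧ p) ⊃ q) = 0 ∨ 4 = 4
((q ∨ (q ∧ p)) ∨ (p ≡ (q ∨ q))) ∨ (¬(r ∧ r) ∨ ((q ∧ p) ⊃ q)) = 2 ∨ 4 = 4
q ≡ q = 2 ≡ 2 = 4
p ∨ p = 1 ∨ 1 = 1
p ⊃ p = 1 ⊃ 1 = 4
(p ∨ p) ∨ (p ⊃ p) = 1 ∨ 4 = 4
(q ≡ q) ∧ ((p ∨ p) ∨ (p ⊃ p)) = 4 ∧ 4 = 4
¬((q ≡ q) ∧ ((p ∨ p) ∨ (p ⊃ p))) = ¬4 = 0
(((q ∨ (q ∧ p)) ∨ (p ≡ (q ∨ q))) ∨ (¬(r ∧ r) ∨ ((q ∧ p) ⊃ q))) ⊃ ¬((q ≡ q) ∧ ((p ∨ p) ∨ (p ⊃ p))) = 4 ⊃ 0 = 0
((((p ⊃ q) ∧ (p ⊃ q)) ⊃ ((r ∧ r) ∧ (p ⊃ r))) ⊃ (((q ⊃ q) ≡ ¬p) ⊃ ¬r)) ∧ ((((q ∨ (q ∧ p)) ∨ (p ≡ (q ∨ q))) ∨ (¬(r ∧ r) ∨ ((q ∧ p) ⊃ q))) ⊃ ¬((q ≡ q) ∧ ((p ∨ p) ∨ (p ⊃ p)))) = 4 ∧ 0 = 0
¬(((((p ⊃ q) ∧ (p ⊃ q)) ⊃ ((r ∧ r) ∧ (p ⊃ r))) ⊃ (((q ⊃ q) ≡ ¬p) ⊃ ¬r)) ∧ ((((q ∨ (q ∧ p)) ∨ (p ≡ (q ∨ q))) ∨ (¬(r ∧ r) ∨ ((q ∧ p) ⊃ q))) ⊃ ¬((q ≡ q) ∧ ((p ∨ p) ∨ (p ⊃ p))))) = ¬0 = 4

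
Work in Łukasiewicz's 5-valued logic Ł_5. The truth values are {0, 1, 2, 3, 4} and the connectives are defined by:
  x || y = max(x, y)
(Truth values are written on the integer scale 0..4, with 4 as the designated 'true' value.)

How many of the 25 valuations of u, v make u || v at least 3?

16

value 4: 9 assignments (counts)
value 3: 7 assignments (counts)
value 2: 5 assignments
value 1: 3 assignments
value 0: 1 assignment
So 16 of the 25 assignments meet the threshold.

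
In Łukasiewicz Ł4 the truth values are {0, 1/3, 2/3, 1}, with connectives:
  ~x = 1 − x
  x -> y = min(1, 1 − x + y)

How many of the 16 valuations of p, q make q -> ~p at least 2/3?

13

p = 0, q = 0 ↦ 1  ≥
p = 0, q = 1/3 ↦ 1  ≥
p = 0, q = 2/3 ↦ 1  ≥
p = 0, q = 1 ↦ 1  ≥
p = 1/3, q = 0 ↦ 1  ≥
p = 1/3, q = 1/3 ↦ 1  ≥
p = 1/3, q = 2/3 ↦ 1  ≥
p = 1/3, q = 1 ↦ 2/3  ≥
p = 2/3, q = 0 ↦ 1  ≥
p = 2/3, q = 1/3 ↦ 1  ≥
p = 2/3, q = 2/3 ↦ 2/3  ≥
p = 2/3, q = 1 ↦ 1/3  <
p = 1, q = 0 ↦ 1  ≥
p = 1, q = 1/3 ↦ 2/3  ≥
p = 1, q = 2/3 ↦ 1/3  <
p = 1, q = 1 ↦ 0  <
So 13 of the 16 assignments meet the threshold.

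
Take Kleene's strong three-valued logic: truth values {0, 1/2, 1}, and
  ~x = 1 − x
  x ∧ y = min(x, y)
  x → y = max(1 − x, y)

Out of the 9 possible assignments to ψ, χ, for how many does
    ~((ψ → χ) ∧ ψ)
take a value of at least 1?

4

ψ = 0, χ = 0 ↦ 1  ≥
ψ = 0, χ = 1/2 ↦ 1  ≥
ψ = 0, χ = 1 ↦ 1  ≥
ψ = 1/2, χ = 0 ↦ 1/2  <
ψ = 1/2, χ = 1/2 ↦ 1/2  <
ψ = 1/2, χ = 1 ↦ 1/2  <
ψ = 1, χ = 0 ↦ 1  ≥
ψ = 1, χ = 1/2 ↦ 1/2  <
ψ = 1, χ = 1 ↦ 0  <
So 4 of the 9 assignments meet the threshold.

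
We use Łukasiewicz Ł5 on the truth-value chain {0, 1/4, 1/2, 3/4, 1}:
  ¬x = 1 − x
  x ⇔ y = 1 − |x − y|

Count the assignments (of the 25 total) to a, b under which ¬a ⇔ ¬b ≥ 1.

value 1: 5 assignments (counts)
value 3/4: 8 assignments
value 1/2: 6 assignments
value 1/4: 4 assignments
value 0: 2 assignments
So 5 of the 25 assignments meet the threshold.

5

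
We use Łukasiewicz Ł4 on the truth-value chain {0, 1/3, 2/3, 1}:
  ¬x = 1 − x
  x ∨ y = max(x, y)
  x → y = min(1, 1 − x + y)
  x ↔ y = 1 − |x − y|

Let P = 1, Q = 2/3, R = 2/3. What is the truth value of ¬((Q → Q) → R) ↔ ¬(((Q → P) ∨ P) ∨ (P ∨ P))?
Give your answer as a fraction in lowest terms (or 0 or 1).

2/3

Q → Q = 2/3 → 2/3 = 1
(Q → Q) → R = 1 → 2/3 = 2/3
¬((Q → Q) → R) = ¬2/3 = 1/3
Q → P = 2/3 → 1 = 1
(Q → P) ∨ P = 1 ∨ 1 = 1
P ∨ P = 1 ∨ 1 = 1
((Q → P) ∨ P) ∨ (P ∨ P) = 1 ∨ 1 = 1
¬(((Q → P) ∨ P) ∨ (P ∨ P)) = ¬1 = 0
¬((Q → Q) → R) ↔ ¬(((Q → P) ∨ P) ∨ (P ∨ P)) = 1/3 ↔ 0 = 2/3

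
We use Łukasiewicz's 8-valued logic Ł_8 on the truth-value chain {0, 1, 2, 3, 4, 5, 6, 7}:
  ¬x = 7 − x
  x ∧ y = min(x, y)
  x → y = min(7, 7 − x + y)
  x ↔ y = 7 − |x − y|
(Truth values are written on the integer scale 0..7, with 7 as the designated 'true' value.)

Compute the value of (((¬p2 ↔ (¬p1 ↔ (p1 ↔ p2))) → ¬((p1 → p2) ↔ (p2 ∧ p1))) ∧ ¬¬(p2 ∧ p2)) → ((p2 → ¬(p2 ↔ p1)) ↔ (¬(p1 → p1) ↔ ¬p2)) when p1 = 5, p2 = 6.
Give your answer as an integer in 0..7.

6

¬p2 = ¬6 = 1
¬p1 = ¬5 = 2
p1 ↔ p2 = 5 ↔ 6 = 6
¬p1 ↔ (p1 ↔ p2) = 2 ↔ 6 = 3
¬p2 ↔ (¬p1 ↔ (p1 ↔ p2)) = 1 ↔ 3 = 5
p1 → p2 = 5 → 6 = 7
p2 ∧ p1 = 6 ∧ 5 = 5
(p1 → p2) ↔ (p2 ∧ p1) = 7 ↔ 5 = 5
¬((p1 → p2) ↔ (p2 ∧ p1)) = ¬5 = 2
(¬p2 ↔ (¬p1 ↔ (p1 ↔ p2))) → ¬((p1 → p2) ↔ (p2 ∧ p1)) = 5 → 2 = 4
p2 ∧ p2 = 6 ∧ 6 = 6
¬(p2 ∧ p2) = ¬6 = 1
¬¬(p2 ∧ p2) = ¬1 = 6
((¬p2 ↔ (¬p1 ↔ (p1 ↔ p2))) → ¬((p1 → p2) ↔ (p2 ∧ p1))) ∧ ¬¬(p2 ∧ p2) = 4 ∧ 6 = 4
p2 ↔ p1 = 6 ↔ 5 = 6
¬(p2 ↔ p1) = ¬6 = 1
p2 → ¬(p2 ↔ p1) = 6 → 1 = 2
p1 → p1 = 5 → 5 = 7
¬(p1 → p1) = ¬7 = 0
¬p2 = ¬6 = 1
¬(p1 → p1) ↔ ¬p2 = 0 ↔ 1 = 6
(p2 → ¬(p2 ↔ p1)) ↔ (¬(p1 → p1) ↔ ¬p2) = 2 ↔ 6 = 3
(((¬p2 ↔ (¬p1 ↔ (p1 ↔ p2))) → ¬((p1 → p2) ↔ (p2 ∧ p1))) ∧ ¬¬(p2 ∧ p2)) → ((p2 → ¬(p2 ↔ p1)) ↔ (¬(p1 → p1) ↔ ¬p2)) = 4 → 3 = 6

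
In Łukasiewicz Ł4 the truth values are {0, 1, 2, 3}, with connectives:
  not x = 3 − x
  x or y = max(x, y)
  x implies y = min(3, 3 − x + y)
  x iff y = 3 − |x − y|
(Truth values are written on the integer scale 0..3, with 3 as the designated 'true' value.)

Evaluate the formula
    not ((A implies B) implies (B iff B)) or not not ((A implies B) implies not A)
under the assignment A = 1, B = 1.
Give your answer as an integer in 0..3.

A implies B = 1 implies 1 = 3
B iff B = 1 iff 1 = 3
(A implies B) implies (B iff B) = 3 implies 3 = 3
not ((A implies B) implies (B iff B)) = not 3 = 0
A implies B = 1 implies 1 = 3
not A = not 1 = 2
(A implies B) implies not A = 3 implies 2 = 2
not ((A implies B) implies not A) = not 2 = 1
not not ((A implies B) implies not A) = not 1 = 2
not ((A implies B) implies (B iff B)) or not not ((A implies B) implies not A) = 0 or 2 = 2

2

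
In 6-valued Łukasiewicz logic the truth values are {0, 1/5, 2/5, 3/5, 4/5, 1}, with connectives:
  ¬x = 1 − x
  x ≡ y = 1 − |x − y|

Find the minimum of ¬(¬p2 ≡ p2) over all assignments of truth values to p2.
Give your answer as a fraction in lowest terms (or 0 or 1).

1/5

Take p2 = 2/5:
¬p2 = ¬2/5 = 3/5
¬p2 ≡ p2 = 3/5 ≡ 2/5 = 4/5
¬(¬p2 ≡ p2) = ¬4/5 = 1/5
No assignment yields a value below 1/5, so this is the minimum.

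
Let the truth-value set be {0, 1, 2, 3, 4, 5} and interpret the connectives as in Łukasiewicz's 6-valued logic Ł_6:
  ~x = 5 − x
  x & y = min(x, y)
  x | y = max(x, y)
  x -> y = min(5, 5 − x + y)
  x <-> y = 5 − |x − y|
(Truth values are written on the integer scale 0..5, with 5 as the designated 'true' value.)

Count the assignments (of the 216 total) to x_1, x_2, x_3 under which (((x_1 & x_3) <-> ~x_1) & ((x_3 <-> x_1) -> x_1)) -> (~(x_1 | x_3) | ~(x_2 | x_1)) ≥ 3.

172

value 5: 95 assignments (counts)
value 4: 41 assignments (counts)
value 3: 36 assignments (counts)
value 2: 24 assignments
value 1: 14 assignments
value 0: 6 assignments
So 172 of the 216 assignments meet the threshold.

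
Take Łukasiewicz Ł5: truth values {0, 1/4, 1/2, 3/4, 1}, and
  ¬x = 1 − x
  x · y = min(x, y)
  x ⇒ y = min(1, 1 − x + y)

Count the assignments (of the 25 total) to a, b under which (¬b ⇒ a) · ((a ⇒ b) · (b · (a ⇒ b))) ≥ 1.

value 1: 5 assignments (counts)
value 3/4: 5 assignments
value 1/2: 5 assignments
value 1/4: 5 assignments
value 0: 5 assignments
So 5 of the 25 assignments meet the threshold.

5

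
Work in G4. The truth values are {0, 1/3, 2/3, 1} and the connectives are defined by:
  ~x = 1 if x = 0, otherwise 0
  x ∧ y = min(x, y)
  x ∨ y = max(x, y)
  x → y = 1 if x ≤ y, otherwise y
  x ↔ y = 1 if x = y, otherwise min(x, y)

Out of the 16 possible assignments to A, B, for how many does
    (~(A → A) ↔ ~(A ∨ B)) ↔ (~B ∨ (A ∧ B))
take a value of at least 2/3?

A = 0, B = 0 ↦ 0  <
A = 0, B = 1/3 ↦ 0  <
A = 0, B = 2/3 ↦ 0  <
A = 0, B = 1 ↦ 0  <
A = 1/3, B = 0 ↦ 1  ≥
A = 1/3, B = 1/3 ↦ 1/3  <
A = 1/3, B = 2/3 ↦ 1/3  <
A = 1/3, B = 1 ↦ 1/3  <
A = 2/3, B = 0 ↦ 1  ≥
A = 2/3, B = 1/3 ↦ 1/3  <
A = 2/3, B = 2/3 ↦ 2/3  ≥
A = 2/3, B = 1 ↦ 2/3  ≥
A = 1, B = 0 ↦ 1  ≥
A = 1, B = 1/3 ↦ 1/3  <
A = 1, B = 2/3 ↦ 2/3  ≥
A = 1, B = 1 ↦ 1  ≥
So 7 of the 16 assignments meet the threshold.

7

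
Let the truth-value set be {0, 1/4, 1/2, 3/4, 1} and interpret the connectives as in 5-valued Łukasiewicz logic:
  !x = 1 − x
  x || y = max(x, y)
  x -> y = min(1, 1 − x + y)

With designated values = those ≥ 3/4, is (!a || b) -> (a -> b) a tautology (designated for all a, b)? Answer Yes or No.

At a = 0, b = 1/4, for instance:
!a = !0 = 1
!a || b = 1 || 1/4 = 1
a -> b = 0 -> 1/4 = 1
(!a || b) -> (a -> b) = 1 -> 1 = 1
and checking the remaining 24 assignments likewise gives ≥ 3/4 in every case.

Yes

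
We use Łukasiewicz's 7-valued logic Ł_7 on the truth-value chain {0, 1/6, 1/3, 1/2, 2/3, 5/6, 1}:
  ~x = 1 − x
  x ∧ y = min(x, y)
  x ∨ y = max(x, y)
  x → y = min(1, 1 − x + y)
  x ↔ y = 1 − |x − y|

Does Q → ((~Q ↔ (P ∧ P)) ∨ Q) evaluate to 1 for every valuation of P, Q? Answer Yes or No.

At P = 0, Q = 1/6, for instance:
~Q = ~1/6 = 5/6
P ∧ P = 0 ∧ 0 = 0
~Q ↔ (P ∧ P) = 5/6 ↔ 0 = 1/6
(~Q ↔ (P ∧ P)) ∨ Q = 1/6 ∨ 1/6 = 1/6
Q → ((~Q ↔ (P ∧ P)) ∨ Q) = 1/6 → 1/6 = 1
and checking the remaining 48 assignments likewise gives ≥ 1 in every case.

Yes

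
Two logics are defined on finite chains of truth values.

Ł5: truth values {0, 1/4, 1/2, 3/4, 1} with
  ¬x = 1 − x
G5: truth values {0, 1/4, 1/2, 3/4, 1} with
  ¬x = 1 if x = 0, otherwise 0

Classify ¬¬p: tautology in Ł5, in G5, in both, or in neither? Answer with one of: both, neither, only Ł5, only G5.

neither

In Ł5: at p = 0 the value is 0 — not a tautology.
In G5: at p = 0 the value is 0 — not a tautology.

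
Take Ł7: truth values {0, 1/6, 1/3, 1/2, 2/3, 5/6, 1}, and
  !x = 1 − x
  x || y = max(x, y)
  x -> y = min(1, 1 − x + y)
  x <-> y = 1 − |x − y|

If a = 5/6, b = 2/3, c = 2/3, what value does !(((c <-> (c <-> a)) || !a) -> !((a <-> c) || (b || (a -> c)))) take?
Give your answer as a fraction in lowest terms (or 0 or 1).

c <-> a = 2/3 <-> 5/6 = 5/6
c <-> (c <-> a) = 2/3 <-> 5/6 = 5/6
!a = !5/6 = 1/6
(c <-> (c <-> a)) || !a = 5/6 || 1/6 = 5/6
a <-> c = 5/6 <-> 2/3 = 5/6
a -> c = 5/6 -> 2/3 = 5/6
b || (a -> c) = 2/3 || 5/6 = 5/6
(a <-> c) || (b || (a -> c)) = 5/6 || 5/6 = 5/6
!((a <-> c) || (b || (a -> c))) = !5/6 = 1/6
((c <-> (c <-> a)) || !a) -> !((a <-> c) || (b || (a -> c))) = 5/6 -> 1/6 = 1/3
!(((c <-> (c <-> a)) || !a) -> !((a <-> c) || (b || (a -> c)))) = !1/3 = 2/3

2/3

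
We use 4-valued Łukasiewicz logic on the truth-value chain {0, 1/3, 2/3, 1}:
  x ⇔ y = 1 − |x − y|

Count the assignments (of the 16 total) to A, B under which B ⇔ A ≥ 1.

A = 0, B = 0 ↦ 1  ≥
A = 0, B = 1/3 ↦ 2/3  <
A = 0, B = 2/3 ↦ 1/3  <
A = 0, B = 1 ↦ 0  <
A = 1/3, B = 0 ↦ 2/3  <
A = 1/3, B = 1/3 ↦ 1  ≥
A = 1/3, B = 2/3 ↦ 2/3  <
A = 1/3, B = 1 ↦ 1/3  <
A = 2/3, B = 0 ↦ 1/3  <
A = 2/3, B = 1/3 ↦ 2/3  <
A = 2/3, B = 2/3 ↦ 1  ≥
A = 2/3, B = 1 ↦ 2/3  <
A = 1, B = 0 ↦ 0  <
A = 1, B = 1/3 ↦ 1/3  <
A = 1, B = 2/3 ↦ 2/3  <
A = 1, B = 1 ↦ 1  ≥
So 4 of the 16 assignments meet the threshold.

4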